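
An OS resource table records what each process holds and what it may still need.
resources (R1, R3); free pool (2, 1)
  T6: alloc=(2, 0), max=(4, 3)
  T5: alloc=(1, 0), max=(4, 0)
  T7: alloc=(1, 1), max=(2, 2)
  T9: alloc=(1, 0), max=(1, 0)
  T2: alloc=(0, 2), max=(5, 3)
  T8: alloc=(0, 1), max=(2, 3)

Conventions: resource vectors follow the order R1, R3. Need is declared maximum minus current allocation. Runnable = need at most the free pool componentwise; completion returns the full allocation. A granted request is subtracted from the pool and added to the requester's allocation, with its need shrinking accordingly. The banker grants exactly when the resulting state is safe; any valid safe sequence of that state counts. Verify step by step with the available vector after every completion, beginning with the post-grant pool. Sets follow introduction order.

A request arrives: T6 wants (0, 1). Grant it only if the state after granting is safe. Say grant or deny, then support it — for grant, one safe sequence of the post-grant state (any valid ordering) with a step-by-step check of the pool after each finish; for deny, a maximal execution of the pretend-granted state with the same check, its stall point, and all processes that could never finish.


DENY. Granting would leave the state unsafe.
Key observation: after T9, T5 complete, (4, 0) is the best the pool ever gets, yet each leftover process wants more R3.
Pretend the grant happened; the run T9, T5 goes as far as possible. Verifying each step:
  pool = (2, 0)
  T9: need (0, 0) fits (2, 0); releases (1, 0), pool now (3, 0)
  T5: need (3, 0) fits (3, 0); releases (1, 0), pool now (4, 0)
  T6 still needs (2, 2) but only (4, 0) is free — short on R3
  T7 still needs (1, 1) but only (4, 0) is free — short on R3
  T2 still needs (5, 1) but only (4, 0) is free — short on R1 and R3
  T8 still needs (2, 2) but only (4, 0) is free — short on R3
Processes that could never finish after the grant: T6, T7, T2 and T8.


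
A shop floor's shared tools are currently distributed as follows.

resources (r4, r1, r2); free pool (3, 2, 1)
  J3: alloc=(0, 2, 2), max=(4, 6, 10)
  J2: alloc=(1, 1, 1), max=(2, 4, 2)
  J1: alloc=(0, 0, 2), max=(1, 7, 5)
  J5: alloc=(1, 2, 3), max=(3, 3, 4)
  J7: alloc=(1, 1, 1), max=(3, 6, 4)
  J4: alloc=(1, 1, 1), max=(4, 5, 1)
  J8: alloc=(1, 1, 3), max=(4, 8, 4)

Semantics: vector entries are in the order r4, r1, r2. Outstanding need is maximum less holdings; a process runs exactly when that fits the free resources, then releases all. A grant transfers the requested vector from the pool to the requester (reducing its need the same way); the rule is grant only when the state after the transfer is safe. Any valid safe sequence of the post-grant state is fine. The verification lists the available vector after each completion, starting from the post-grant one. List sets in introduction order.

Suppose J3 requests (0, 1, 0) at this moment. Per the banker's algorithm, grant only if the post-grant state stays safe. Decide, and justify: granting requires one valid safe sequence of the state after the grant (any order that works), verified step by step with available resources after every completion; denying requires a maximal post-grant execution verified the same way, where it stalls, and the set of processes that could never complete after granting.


DENY: after the grant no complete ordering would exist.
Key observation: after J5, J2, J4, J7 the pool peaks at (7, 6, 7), and each blocked process is short somewhere: J3 on r2; J1 on r1; J8 on r1.
Pretend the grant happened; the run J5, J2, J4, J7 goes as far as possible. Walking it through:
  pool = (3, 1, 1)
  J5: need (2, 1, 1) fits (3, 1, 1); releases (1, 2, 3), pool now (4, 3, 4)
  J2: need (1, 3, 1) fits (4, 3, 4); releases (1, 1, 1), pool now (5, 4, 5)
  J4: need (3, 4, 0) fits (5, 4, 5); releases (1, 1, 1), pool now (6, 5, 6)
  J7: need (2, 5, 3) fits (6, 5, 6); releases (1, 1, 1), pool now (7, 6, 7)
  J3 cannot run: need (4, 3, 8) vs free (7, 6, 7) (insufficient r2)
  J1 cannot run: need (1, 7, 3) vs free (7, 6, 7) (insufficient r1)
  J8 cannot run: need (3, 7, 1) vs free (7, 6, 7) (insufficient r1)
Processes that could never finish after the grant: J3, J1 and J8.


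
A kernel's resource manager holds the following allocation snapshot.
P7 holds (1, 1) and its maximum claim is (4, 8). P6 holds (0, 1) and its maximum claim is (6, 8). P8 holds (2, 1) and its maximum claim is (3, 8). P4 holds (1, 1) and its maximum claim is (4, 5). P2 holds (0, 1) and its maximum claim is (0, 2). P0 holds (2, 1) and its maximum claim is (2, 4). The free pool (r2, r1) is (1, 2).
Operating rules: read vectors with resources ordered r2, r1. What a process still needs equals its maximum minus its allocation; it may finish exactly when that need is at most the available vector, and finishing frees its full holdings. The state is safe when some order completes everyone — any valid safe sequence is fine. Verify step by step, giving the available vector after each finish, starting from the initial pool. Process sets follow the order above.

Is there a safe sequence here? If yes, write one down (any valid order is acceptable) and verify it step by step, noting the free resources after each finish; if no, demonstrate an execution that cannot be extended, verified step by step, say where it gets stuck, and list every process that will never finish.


UNSAFE — no complete ordering exists.
Key observation: once P2, P0, P4 finish, the pool peaks at (4, 5) — and every remaining process still needs more r1 than that.
A maximal execution: P2, P0, P4 — then nothing else fits. Verifying each step:
  pool = (1, 2)
  P2: need (0, 1) fits (1, 2); releases (0, 1), pool now (1, 3)
  P0: need (0, 3) fits (1, 3); releases (2, 1), pool now (3, 4)
  P4: need (3, 4) fits (3, 4); releases (1, 1), pool now (4, 5)
  blocked: P7 wants (3, 7), pool (4, 5) — not enough r1
  blocked: P6 wants (6, 7), pool (4, 5) — not enough r2 and r1
  blocked: P8 wants (1, 7), pool (4, 5) — not enough r1
Never able to finish: P7, P6 and P8.


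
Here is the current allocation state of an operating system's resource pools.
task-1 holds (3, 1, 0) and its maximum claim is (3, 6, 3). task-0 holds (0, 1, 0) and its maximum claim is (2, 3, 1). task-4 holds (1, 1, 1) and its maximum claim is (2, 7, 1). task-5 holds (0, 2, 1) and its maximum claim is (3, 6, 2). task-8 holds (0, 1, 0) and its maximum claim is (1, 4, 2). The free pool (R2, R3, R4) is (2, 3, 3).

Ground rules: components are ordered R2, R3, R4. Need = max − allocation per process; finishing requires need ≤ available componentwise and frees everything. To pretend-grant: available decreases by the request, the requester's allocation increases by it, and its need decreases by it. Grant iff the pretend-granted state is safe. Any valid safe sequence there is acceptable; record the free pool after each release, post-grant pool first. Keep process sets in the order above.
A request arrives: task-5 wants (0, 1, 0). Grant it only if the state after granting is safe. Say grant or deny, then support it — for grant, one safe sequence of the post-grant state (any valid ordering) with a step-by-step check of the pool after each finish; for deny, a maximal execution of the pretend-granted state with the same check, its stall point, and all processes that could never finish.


DENY: after the grant no complete ordering would exist.
Key observation: after task-0, task-8 the pool peaks at (2, 4, 3), and each blocked process is short somewhere: task-1 on R3; task-4 on R3; task-5 on R2.
Pretend the grant happened; the run task-0, task-8 goes as far as possible. Verifying each step:
  pool = (2, 2, 3)
  task-0 needs (2, 2, 1) <= (2, 2, 3) -> finishes; pool += (0, 1, 0) = (2, 3, 3)
  task-8 needs (1, 3, 2) <= (2, 3, 3) -> finishes; pool += (0, 1, 0) = (2, 4, 3)
  task-1 still needs (0, 5, 3) but only (2, 4, 3) is free — short on R3
  task-4 still needs (1, 6, 0) but only (2, 4, 3) is free — short on R3
  task-5 still needs (3, 3, 1) but only (2, 4, 3) is free — short on R2
Processes that could never finish after the grant: task-1, task-4 and task-5.


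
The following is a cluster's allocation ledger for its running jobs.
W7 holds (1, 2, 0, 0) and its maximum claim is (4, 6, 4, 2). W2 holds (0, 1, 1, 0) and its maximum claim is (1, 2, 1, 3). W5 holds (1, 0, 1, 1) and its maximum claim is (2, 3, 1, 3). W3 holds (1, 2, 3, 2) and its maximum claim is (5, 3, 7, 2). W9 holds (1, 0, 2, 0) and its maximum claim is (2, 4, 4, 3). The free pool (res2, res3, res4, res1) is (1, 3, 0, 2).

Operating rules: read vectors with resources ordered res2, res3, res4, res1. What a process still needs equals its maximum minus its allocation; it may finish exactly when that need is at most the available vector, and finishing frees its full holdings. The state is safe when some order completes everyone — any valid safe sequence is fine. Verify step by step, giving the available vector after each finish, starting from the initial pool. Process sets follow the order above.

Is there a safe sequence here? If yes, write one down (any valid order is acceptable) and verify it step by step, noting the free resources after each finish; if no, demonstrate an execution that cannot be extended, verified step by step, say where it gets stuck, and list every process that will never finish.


SAFE — a valid safe sequence is W5, W2, W9, W7, W3.
Key observation: W5 marks the first exact bind of the order: its need (1, 3, 0, 2) fits the free (1, 3, 0, 2) with zero slack on a requested resource.
Verifying each step:
  pool = (1, 3, 0, 2)
  W5 needs (1, 3, 0, 2) <= (1, 3, 0, 2) -> finishes; pool += (1, 0, 1, 1) = (2, 3, 1, 3)
  W2 needs (1, 1, 0, 3) <= (2, 3, 1, 3) -> finishes; pool += (0, 1, 1, 0) = (2, 4, 2, 3)
  W9 needs (1, 4, 2, 3) <= (2, 4, 2, 3) -> finishes; pool += (1, 0, 2, 0) = (3, 4, 4, 3)
  W7 needs (3, 4, 4, 2) <= (3, 4, 4, 3) -> finishes; pool += (1, 2, 0, 0) = (4, 6, 4, 3)
  W3 needs (4, 1, 4, 0) <= (4, 6, 4, 3) -> finishes; pool += (1, 2, 3, 2) = (5, 8, 7, 5)


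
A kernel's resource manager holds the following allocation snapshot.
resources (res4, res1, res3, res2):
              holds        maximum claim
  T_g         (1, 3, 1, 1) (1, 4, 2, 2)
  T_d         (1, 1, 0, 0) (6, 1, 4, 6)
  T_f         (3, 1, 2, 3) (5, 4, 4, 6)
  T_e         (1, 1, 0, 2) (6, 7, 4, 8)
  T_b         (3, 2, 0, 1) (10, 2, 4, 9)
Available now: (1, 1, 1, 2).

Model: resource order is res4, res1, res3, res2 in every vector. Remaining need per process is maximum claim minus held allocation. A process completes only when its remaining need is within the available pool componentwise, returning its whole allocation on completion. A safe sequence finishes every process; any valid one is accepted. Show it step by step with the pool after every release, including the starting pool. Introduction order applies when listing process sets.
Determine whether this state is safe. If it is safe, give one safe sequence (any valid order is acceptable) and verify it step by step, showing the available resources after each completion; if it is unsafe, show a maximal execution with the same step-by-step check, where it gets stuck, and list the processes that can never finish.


SAFE — a valid safe sequence is T_g, T_f, T_d, T_e, T_b.
Key observation: reading the order forward, T_g is the first process whose need (0, 1, 1, 1) meets the free pool (1, 1, 1, 2) exactly on a resource it requests.
Walking it through:
  pool = (1, 1, 1, 2)
  run T_g (needs (0, 1, 1, 1), free (1, 1, 1, 2)); after release of (1, 3, 1, 1) the pool is (2, 4, 2, 3)
  run T_f (needs (2, 3, 2, 3), free (2, 4, 2, 3)); after release of (3, 1, 2, 3) the pool is (5, 5, 4, 6)
  run T_d (needs (5, 0, 4, 6), free (5, 5, 4, 6)); after release of (1, 1, 0, 0) the pool is (6, 6, 4, 6)
  run T_e (needs (5, 6, 4, 6), free (6, 6, 4, 6)); after release of (1, 1, 0, 2) the pool is (7, 7, 4, 8)
  run T_b (needs (7, 0, 4, 8), free (7, 7, 4, 8)); after release of (3, 2, 0, 1) the pool is (10, 9, 4, 9)


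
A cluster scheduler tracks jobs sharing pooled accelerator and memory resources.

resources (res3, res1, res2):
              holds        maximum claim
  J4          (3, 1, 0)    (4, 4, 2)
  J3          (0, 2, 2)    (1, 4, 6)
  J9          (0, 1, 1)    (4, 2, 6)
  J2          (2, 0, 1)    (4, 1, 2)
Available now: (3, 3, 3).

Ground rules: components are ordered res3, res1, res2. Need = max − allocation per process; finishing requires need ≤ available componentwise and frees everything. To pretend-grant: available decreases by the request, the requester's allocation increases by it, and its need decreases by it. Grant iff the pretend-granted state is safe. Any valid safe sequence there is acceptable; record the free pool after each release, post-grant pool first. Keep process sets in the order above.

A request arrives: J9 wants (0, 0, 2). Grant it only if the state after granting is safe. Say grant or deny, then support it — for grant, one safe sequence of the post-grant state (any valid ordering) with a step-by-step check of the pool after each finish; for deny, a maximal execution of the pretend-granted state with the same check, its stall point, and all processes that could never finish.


DENY. Granting would leave the state unsafe.
Key observation: once J2, J4 finish, the pool peaks at (8, 4, 2) — and every remaining process still needs more res2 than that.
Pretend the grant happened; the run J2, J4 goes as far as possible. Walking it through:
  pool = (3, 3, 1)
  run J2 (needs (2, 1, 1), free (3, 3, 1)); after release of (2, 0, 1) the pool is (5, 3, 2)
  run J4 (needs (1, 3, 2), free (5, 3, 2)); after release of (3, 1, 0) the pool is (8, 4, 2)
  J3 cannot run: need (1, 2, 4) vs free (8, 4, 2) (insufficient res2)
  J9 cannot run: need (4, 1, 3) vs free (8, 4, 2) (insufficient res2)
Had the request been granted, J3 and J9 could never finish.


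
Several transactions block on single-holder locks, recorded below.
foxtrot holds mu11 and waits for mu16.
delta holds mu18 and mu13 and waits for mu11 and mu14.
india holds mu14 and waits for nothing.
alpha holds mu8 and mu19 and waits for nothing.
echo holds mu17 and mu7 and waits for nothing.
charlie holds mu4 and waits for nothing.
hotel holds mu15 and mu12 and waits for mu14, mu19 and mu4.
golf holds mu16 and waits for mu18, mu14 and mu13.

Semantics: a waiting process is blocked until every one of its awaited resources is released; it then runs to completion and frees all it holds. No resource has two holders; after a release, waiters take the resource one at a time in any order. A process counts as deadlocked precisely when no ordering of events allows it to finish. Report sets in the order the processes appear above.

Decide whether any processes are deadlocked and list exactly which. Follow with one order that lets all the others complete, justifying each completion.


The deadlocked set is foxtrot, delta and golf.
Key observation: nobody on the ring foxtrot -> golf -> delta -> foxtrot can start until another member finishes, which never happens; no other process is dragged down with it.
The rest can finish in the order india, charlie, echo, alpha, hotel.
Check, step by step:
  india waits on nothing -> runs at once and releases mu14
  charlie waits on nothing -> runs at once and releases mu4
  echo waits on nothing -> runs at once and releases mu17 and mu7
  alpha waits on nothing -> runs at once and releases mu8 and mu19
  hotel: everything it awaited (mu14, mu19 and mu4) is free; runs, freeing mu15 and mu12


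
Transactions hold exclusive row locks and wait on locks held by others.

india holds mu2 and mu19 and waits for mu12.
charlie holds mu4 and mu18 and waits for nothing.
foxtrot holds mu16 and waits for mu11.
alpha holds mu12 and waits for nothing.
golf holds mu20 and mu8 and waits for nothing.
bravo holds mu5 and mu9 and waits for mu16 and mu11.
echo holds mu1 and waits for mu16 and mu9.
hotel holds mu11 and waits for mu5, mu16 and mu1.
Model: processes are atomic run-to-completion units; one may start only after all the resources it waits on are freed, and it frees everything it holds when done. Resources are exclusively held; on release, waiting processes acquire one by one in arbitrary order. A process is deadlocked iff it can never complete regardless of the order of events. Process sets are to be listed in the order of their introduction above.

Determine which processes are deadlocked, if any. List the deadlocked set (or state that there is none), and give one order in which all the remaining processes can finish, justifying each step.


Deadlocked set: foxtrot, bravo, echo and hotel.
Key observation: the wait chain closes on itself along foxtrot -> hotel -> foxtrot; bravo and echo are caught in further circular waits.
The rest can finish in the order alpha, golf, charlie, india.
Verifying each step:
  alpha waits on nothing -> runs at once and releases mu12
  golf waits on nothing -> runs at once and releases mu20 and mu8
  charlie waits on nothing -> runs at once and releases mu4 and mu18
  india waits on mu12 — all released -> runs and releases mu2 and mu19


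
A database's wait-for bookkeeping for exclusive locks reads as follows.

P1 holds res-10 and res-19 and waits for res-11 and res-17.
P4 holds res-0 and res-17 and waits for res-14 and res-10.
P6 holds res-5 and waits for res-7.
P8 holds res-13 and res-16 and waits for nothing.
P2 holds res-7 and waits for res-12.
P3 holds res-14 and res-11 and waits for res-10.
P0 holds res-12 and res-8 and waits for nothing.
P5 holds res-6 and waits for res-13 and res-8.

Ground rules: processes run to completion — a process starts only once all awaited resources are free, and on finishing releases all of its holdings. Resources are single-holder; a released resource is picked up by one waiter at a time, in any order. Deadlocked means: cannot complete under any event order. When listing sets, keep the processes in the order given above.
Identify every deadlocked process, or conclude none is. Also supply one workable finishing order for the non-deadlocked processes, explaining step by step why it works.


Deadlocked set: P1, P4 and P3.
Key observation: the knot is the closed ring of waits P1 -> P4 -> P1; P3 is caught in further circular waits.
One completion order for the rest: P0, P2, P8, P5, P6.
Check, step by step:
  P0 waits on nothing -> runs at once and releases res-12 and res-8
  run P2 (all its waits — res-12 — are resolved); releases res-7
  P8 waits on nothing -> runs at once and releases res-13 and res-16
  run P5 (all its waits — res-13 and res-8 — are resolved); releases res-6
  run P6 (all its waits — res-7 — are resolved); releases res-5


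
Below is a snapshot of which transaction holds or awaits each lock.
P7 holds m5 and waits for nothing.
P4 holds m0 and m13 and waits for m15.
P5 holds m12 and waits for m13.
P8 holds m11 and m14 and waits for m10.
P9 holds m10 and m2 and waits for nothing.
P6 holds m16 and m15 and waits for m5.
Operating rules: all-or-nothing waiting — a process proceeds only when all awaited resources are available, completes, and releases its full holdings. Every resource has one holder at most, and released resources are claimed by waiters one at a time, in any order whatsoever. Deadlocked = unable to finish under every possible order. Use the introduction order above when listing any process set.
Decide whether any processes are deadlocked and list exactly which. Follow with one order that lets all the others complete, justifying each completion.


No process is deadlocked.
Key observation: all waits point, directly or indirectly, at processes that can finish, so nothing is permanently blocked.
The rest can finish in the order P7, P6, P4, P5, P9, P8.
Walking it through:
  P7: no waits; runs immediately, freeing m5
  P6: everything it awaited (m5) is free; runs, freeing m16 and m15
  P4: everything it awaited (m15) is free; runs, freeing m0 and m13
  P5: everything it awaited (m13) is free; runs, freeing m12
  P9: no waits; runs immediately, freeing m10 and m2
  P8: everything it awaited (m10) is free; runs, freeing m11 and m14


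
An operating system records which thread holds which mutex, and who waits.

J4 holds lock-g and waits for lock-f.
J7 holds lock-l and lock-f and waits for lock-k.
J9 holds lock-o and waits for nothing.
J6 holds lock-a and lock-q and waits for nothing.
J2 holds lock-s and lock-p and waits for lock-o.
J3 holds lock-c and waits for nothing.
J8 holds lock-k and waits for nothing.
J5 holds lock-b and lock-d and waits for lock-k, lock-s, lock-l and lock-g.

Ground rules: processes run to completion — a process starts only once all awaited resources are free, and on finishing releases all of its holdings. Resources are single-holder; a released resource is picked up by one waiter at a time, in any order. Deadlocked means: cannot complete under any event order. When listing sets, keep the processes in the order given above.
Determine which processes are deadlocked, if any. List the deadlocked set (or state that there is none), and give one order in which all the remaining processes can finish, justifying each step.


The deadlocked set is empty.
Key observation: the wait graph is acyclic; completion cascades from the unblocked processes through everyone else.
The rest can finish in the order J9, J6, J8, J2, J3, J7, J4, J5.
Check, step by step:
  J9: no waits; runs immediately, freeing lock-o
  J6: no waits; runs immediately, freeing lock-a and lock-q
  J8: no waits; runs immediately, freeing lock-k
  J2 waits on lock-o — all released -> runs and releases lock-s and lock-p
  J3: no waits; runs immediately, freeing lock-c
  J7 waits on lock-k — all released -> runs and releases lock-l and lock-f
  J4 waits on lock-f — all released -> runs and releases lock-g
  J5 waits on lock-k, lock-s, lock-l and lock-g — all released -> runs and releases lock-b and lock-d


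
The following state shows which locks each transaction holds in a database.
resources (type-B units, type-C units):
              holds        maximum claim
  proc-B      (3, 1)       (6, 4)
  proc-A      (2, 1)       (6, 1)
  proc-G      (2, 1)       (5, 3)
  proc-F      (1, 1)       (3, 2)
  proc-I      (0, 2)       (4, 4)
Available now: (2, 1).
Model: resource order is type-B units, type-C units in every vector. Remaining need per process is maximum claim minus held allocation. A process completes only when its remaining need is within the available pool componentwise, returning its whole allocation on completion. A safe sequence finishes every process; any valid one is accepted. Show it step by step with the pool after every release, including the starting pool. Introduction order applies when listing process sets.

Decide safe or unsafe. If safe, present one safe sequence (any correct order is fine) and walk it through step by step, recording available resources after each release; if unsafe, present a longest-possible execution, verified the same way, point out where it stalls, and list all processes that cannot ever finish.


SAFE — a valid safe sequence is proc-F, proc-G, proc-A, proc-I, proc-B.
Key observation: at proc-F the run first touches a limit — (2, 1) against (2, 1), exact on a resource it actually requests.
Check, step by step:
  pool = (2, 1)
  run proc-F (needs (2, 1), free (2, 1)); after release of (1, 1) the pool is (3, 2)
  run proc-G (needs (3, 2), free (3, 2)); after release of (2, 1) the pool is (5, 3)
  run proc-A (needs (4, 0), free (5, 3)); after release of (2, 1) the pool is (7, 4)
  run proc-I (needs (4, 2), free (7, 4)); after release of (0, 2) the pool is (7, 6)
  run proc-B (needs (3, 3), free (7, 6)); after release of (3, 1) the pool is (10, 7)


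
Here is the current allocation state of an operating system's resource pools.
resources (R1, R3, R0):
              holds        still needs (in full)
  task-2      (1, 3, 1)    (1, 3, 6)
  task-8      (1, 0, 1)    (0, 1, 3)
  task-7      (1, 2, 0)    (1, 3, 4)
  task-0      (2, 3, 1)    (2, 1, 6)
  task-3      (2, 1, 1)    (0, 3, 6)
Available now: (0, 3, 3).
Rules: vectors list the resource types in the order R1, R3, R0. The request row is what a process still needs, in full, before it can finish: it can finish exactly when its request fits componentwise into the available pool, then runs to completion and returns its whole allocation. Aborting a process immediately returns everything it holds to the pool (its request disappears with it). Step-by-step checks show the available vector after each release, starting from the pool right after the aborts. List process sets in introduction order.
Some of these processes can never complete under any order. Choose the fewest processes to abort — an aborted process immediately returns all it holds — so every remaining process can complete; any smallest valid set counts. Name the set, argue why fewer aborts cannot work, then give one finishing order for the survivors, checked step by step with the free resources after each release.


The answer: abort task-2 and task-3.
Key observation: no ordering could ever have run task-0 before the abort of task-2 and task-3; with (3, 4, 2) back in the pool it fits at step 3.
Why nothing smaller works — every single abort fails: task-2 alone leaves task-0 blocked (short on R0); task-8 alone leaves task-2 blocked (short on R0); task-7 alone leaves task-2 blocked (short on R0); task-0 alone leaves task-2 blocked (short on R0); task-3 alone leaves task-2 blocked (short on R0).
One survivor order: task-8, task-7, task-0. Verifying each step (post-abort pool first):
  pool = (3, 7, 5)
  task-8 needs (0, 1, 3) <= (3, 7, 5) -> finishes; pool += (1, 0, 1) = (4, 7, 6)
  task-7 needs (1, 3, 4) <= (4, 7, 6) -> finishes; pool += (1, 2, 0) = (5, 9, 6)
  task-0 needs (2, 1, 6) <= (5, 9, 6) -> finishes; pool += (2, 3, 1) = (7, 12, 7)


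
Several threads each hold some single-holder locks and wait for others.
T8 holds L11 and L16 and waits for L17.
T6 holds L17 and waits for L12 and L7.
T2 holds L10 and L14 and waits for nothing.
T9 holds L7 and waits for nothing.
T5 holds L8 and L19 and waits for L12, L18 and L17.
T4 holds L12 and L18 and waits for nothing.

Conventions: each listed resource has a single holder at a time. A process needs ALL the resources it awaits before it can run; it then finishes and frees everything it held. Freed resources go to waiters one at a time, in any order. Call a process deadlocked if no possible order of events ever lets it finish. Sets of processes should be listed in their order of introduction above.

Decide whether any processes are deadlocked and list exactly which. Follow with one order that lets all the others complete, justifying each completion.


No process is deadlocked.
Key observation: every chain of waits terminates; starting from the processes that wait on nothing, all the rest unlock in turn.
The rest can finish in the order T4, T9, T6, T8, T2, T5.
Step-by-step check:
  T4 waits on nothing -> runs at once and releases L12 and L18
  T9 waits on nothing -> runs at once and releases L7
  T6: everything it awaited (L12 and L7) is free; runs, freeing L17
  T8: everything it awaited (L17) is free; runs, freeing L11 and L16
  T2 waits on nothing -> runs at once and releases L10 and L14
  T5: everything it awaited (L12, L18 and L17) is free; runs, freeing L8 and L19


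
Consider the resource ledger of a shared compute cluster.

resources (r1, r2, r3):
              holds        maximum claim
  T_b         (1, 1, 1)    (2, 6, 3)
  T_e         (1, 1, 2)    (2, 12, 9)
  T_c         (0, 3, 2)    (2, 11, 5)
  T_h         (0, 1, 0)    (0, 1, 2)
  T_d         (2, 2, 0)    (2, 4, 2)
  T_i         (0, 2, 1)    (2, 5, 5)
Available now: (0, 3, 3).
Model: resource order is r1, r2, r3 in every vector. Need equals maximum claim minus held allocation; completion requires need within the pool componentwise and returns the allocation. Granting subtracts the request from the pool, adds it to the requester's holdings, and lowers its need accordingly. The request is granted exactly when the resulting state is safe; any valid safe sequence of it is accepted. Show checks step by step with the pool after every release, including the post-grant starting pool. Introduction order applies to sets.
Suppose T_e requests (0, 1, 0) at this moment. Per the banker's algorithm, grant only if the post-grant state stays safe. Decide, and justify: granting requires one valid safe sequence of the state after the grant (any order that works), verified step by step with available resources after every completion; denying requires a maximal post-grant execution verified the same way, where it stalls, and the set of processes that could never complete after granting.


GRANT: granting preserves safety; a valid post-grant sequence is T_h, T_d, T_b, T_i, T_c, T_e.
Key observation: the transfer keeps a workable pool ((0, 2, 3)); T_h starts the safe sequence.
Step-by-step check of the post-grant state:
  pool = (0, 2, 3)
  run T_h (needs (0, 0, 2), free (0, 2, 3)); after release of (0, 1, 0) the pool is (0, 3, 3)
  run T_d (needs (0, 2, 2), free (0, 3, 3)); after release of (2, 2, 0) the pool is (2, 5, 3)
  run T_b (needs (1, 5, 2), free (2, 5, 3)); after release of (1, 1, 1) the pool is (3, 6, 4)
  run T_i (needs (2, 3, 4), free (3, 6, 4)); after release of (0, 2, 1) the pool is (3, 8, 5)
  run T_c (needs (2, 8, 3), free (3, 8, 5)); after release of (0, 3, 2) the pool is (3, 11, 7)
  run T_e (needs (1, 10, 7), free (3, 11, 7)); after release of (1, 2, 2) the pool is (4, 13, 9)


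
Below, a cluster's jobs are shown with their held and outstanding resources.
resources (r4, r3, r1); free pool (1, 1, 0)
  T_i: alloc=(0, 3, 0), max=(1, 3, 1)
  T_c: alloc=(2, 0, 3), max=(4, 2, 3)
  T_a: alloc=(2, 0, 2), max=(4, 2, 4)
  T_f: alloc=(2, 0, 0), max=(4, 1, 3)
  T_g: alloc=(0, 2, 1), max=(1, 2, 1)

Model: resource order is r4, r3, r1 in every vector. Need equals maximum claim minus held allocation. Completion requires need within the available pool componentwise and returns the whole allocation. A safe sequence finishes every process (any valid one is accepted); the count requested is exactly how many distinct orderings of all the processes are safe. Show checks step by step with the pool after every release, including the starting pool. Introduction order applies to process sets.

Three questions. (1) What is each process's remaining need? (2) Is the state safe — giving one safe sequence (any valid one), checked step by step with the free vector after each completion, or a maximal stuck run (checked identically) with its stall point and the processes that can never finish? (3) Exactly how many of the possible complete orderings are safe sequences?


(1) Need matrix, components ordered r4, r3, r1:
  T_i: (1, 0, 1)
  T_c: (2, 2, 0)
  T_a: (2, 2, 2)
  T_f: (2, 1, 3)
  T_g: (1, 0, 0)
(2) UNSAFE — no complete ordering exists.
Key observation: the pool after T_g, T_i is (1, 6, 1); every surviving request exceeds it in r4, so progress ends there.
The run T_g, T_i cannot be extended any further. Step-by-step check:
  pool = (1, 1, 0)
  run T_g (needs (1, 0, 0), free (1, 1, 0)); after release of (0, 2, 1) the pool is (1, 3, 1)
  run T_i (needs (1, 0, 1), free (1, 3, 1)); after release of (0, 3, 0) the pool is (1, 6, 1)
  T_c cannot run: need (2, 2, 0) vs free (1, 6, 1) (insufficient r4)
  T_a cannot run: need (2, 2, 2) vs free (1, 6, 1) (insufficient r4 and r1)
  T_f cannot run: need (2, 1, 3) vs free (1, 6, 1) (insufficient r4 and r1)
Never able to finish: T_c, T_a and T_f.
(3) Precisely 0 of the possible complete orderings are safe sequences.


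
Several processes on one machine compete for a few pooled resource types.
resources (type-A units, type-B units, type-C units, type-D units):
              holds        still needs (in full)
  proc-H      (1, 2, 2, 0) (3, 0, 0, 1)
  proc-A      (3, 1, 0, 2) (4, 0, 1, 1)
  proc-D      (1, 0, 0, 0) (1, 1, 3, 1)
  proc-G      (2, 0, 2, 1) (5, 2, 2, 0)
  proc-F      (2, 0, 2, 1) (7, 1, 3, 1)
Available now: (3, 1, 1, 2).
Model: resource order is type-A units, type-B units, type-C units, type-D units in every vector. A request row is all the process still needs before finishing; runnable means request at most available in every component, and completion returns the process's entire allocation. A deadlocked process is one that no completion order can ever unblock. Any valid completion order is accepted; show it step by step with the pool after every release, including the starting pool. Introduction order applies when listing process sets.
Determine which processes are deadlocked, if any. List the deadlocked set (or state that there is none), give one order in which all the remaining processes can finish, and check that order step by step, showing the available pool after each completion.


Nothing here is deadlocked.
Key observation: beginning at proc-H, releases accumulate fast enough that every process eventually fits.
A valid finishing order for the others: proc-H, proc-D, proc-A, proc-F, proc-G. Walking it through:
  pool = (3, 1, 1, 2)
  proc-H needs (3, 0, 0, 1) <= (3, 1, 1, 2) -> finishes; pool += (1, 2, 2, 0) = (4, 3, 3, 2)
  proc-D needs (1, 1, 3, 1) <= (4, 3, 3, 2) -> finishes; pool += (1, 0, 0, 0) = (5, 3, 3, 2)
  proc-A needs (4, 0, 1, 1) <= (5, 3, 3, 2) -> finishes; pool += (3, 1, 0, 2) = (8, 4, 3, 4)
  proc-F needs (7, 1, 3, 1) <= (8, 4, 3, 4) -> finishes; pool += (2, 0, 2, 1) = (10, 4, 5, 5)
  proc-G needs (5, 2, 2, 0) <= (10, 4, 5, 5) -> finishes; pool += (2, 0, 2, 1) = (12, 4, 7, 6)


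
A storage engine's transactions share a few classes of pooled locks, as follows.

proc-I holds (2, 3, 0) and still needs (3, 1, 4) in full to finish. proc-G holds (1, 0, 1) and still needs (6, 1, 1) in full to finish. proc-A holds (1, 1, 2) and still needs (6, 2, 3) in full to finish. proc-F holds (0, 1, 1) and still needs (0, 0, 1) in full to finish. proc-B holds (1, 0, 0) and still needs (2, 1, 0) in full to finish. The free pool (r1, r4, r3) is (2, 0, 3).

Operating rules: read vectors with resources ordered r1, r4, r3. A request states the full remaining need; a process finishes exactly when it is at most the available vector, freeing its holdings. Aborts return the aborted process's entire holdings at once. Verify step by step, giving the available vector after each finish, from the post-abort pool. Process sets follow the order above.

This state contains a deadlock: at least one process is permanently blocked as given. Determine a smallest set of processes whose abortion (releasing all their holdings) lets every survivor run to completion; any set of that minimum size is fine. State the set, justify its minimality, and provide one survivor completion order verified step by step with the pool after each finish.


Minimum abort set: proc-A.
Key observation: aborting proc-A returns (1, 1, 2), and proc-G — hopeless before — runs at step 4 with the returned capacity in the pool.
No smaller set exists: with zero aborts the deadlock remains.
Survivors finish in the order: proc-F, proc-B, proc-I, proc-G. Verifying each step (pool after the aborts first):
  pool = (3, 1, 5)
  run proc-F (needs (0, 0, 1), free (3, 1, 5)); after release of (0, 1, 1) the pool is (3, 2, 6)
  run proc-B (needs (2, 1, 0), free (3, 2, 6)); after release of (1, 0, 0) the pool is (4, 2, 6)
  run proc-I (needs (3, 1, 4), free (4, 2, 6)); after release of (2, 3, 0) the pool is (6, 5, 6)
  run proc-G (needs (6, 1, 1), free (6, 5, 6)); after release of (1, 0, 1) the pool is (7, 5, 7)


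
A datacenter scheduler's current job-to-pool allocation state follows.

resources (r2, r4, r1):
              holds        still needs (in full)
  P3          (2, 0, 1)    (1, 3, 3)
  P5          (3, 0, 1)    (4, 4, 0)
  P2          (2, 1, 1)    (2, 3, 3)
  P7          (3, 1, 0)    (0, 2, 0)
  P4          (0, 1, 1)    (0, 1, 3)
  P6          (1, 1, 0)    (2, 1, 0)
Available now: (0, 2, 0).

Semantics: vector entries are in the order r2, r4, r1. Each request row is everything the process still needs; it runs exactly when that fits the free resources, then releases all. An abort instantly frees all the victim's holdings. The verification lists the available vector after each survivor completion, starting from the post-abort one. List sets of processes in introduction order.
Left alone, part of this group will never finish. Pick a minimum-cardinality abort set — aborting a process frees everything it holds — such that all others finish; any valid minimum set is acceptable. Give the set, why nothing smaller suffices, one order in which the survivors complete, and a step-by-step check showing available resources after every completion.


Abort P3 and P2.
Key observation: no ordering could ever have run P4 before the abort of P3 and P2; with (4, 1, 2) back in the pool it fits at step 4.
Why nothing smaller works — every single abort fails: P3 alone leaves P2 blocked (short on r1); P5 alone leaves P3 blocked (short on r1); P2 alone leaves P3 blocked (short on r1); P7 alone leaves P3 blocked (short on r1); P4 alone leaves P3 blocked (short on r1); P6 alone leaves P3 blocked (short on r1).
One survivor order: P7, P6, P5, P4. Walking it through (post-abort pool first):
  pool = (4, 3, 2)
  P7 needs (0, 2, 0) <= (4, 3, 2) -> finishes; pool += (3, 1, 0) = (7, 4, 2)
  P6 needs (2, 1, 0) <= (7, 4, 2) -> finishes; pool += (1, 1, 0) = (8, 5, 2)
  P5 needs (4, 4, 0) <= (8, 5, 2) -> finishes; pool += (3, 0, 1) = (11, 5, 3)
  P4 needs (0, 1, 3) <= (11, 5, 3) -> finishes; pool += (0, 1, 1) = (11, 6, 4)


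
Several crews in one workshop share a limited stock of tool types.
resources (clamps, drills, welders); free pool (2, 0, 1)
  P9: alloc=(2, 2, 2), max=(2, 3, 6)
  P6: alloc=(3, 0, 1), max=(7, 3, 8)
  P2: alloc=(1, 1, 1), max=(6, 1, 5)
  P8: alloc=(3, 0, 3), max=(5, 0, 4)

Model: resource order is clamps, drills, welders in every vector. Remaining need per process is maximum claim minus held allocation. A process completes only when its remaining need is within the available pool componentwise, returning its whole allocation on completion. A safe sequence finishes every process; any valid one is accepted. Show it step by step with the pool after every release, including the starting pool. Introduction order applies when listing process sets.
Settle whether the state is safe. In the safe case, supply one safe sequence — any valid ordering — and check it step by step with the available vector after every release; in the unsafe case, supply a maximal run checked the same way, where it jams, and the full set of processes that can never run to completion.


The state is SAFE; one workable sequence: P8, P2, P9, P6.
Key observation: P8 marks the first exact bind of the order: its need (2, 0, 1) fits the free (2, 0, 1) with zero slack on a requested resource.
Step-by-step check:
  pool = (2, 0, 1)
  P8: need (2, 0, 1) fits (2, 0, 1); releases (3, 0, 3), pool now (5, 0, 4)
  P2: need (5, 0, 4) fits (5, 0, 4); releases (1, 1, 1), pool now (6, 1, 5)
  P9: need (0, 1, 4) fits (6, 1, 5); releases (2, 2, 2), pool now (8, 3, 7)
  P6: need (4, 3, 7) fits (8, 3, 7); releases (3, 0, 1), pool now (11, 3, 8)


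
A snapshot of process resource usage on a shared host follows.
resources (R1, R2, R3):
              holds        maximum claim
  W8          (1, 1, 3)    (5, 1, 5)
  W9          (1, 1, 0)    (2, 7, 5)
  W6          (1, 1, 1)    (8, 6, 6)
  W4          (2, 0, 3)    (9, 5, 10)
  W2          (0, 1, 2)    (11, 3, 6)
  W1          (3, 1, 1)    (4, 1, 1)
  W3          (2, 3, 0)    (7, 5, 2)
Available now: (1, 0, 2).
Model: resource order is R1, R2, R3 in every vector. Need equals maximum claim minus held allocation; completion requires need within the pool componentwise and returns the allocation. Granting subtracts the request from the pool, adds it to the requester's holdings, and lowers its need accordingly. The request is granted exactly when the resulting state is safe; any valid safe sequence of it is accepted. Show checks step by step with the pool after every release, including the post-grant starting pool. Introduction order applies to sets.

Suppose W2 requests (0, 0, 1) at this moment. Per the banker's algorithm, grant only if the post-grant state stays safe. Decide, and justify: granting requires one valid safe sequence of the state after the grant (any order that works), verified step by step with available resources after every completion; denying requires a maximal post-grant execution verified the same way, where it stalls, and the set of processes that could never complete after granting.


DENY. Granting would leave the state unsafe.
Key observation: after W1, W8, W3, W6, W9 the pool peaks at (9, 7, 6), and each blocked process is short somewhere: W4 on R3; W2 on R1.
On the post-grant state, W1, W8, W3, W6, W9 is a maximal run — nothing extends it. Step-by-step check:
  pool = (1, 0, 1)
  W1: need (1, 0, 0) fits (1, 0, 1); releases (3, 1, 1), pool now (4, 1, 2)
  W8: need (4, 0, 2) fits (4, 1, 2); releases (1, 1, 3), pool now (5, 2, 5)
  W3: need (5, 2, 2) fits (5, 2, 5); releases (2, 3, 0), pool now (7, 5, 5)
  W6: need (7, 5, 5) fits (7, 5, 5); releases (1, 1, 1), pool now (8, 6, 6)
  W9: need (1, 6, 5) fits (8, 6, 6); releases (1, 1, 0), pool now (9, 7, 6)
  W4 cannot run: need (7, 5, 7) vs free (9, 7, 6) (insufficient R3)
  W2 cannot run: need (11, 2, 3) vs free (9, 7, 6) (insufficient R1)
Post-grant, the permanently blocked set is W4 and W2.
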